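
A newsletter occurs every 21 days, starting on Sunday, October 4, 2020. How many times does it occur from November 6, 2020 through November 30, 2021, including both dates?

19

Occurrences land 21·i days after October 4, 2020 for i = 0, 1, 2, …
November 6, 2020 is 33 days after the start; 33 ÷ 21 = 1 remainder 12; since the remainder is 12, round up to i = 2. First occurrence in the window: #3 on November 15, 2020 (2×21 = 42 days in).
November 30, 2021 is 422 days after the start; 422 ÷ 21 = 20 remainder 2. Last occurrence in the window: #21 on November 28, 2021.
Occurrences #3 through #21: 19 in total.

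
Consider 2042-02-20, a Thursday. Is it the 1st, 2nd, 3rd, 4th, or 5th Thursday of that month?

3rd

Day 20 falls in week ⌈20/7⌉ of the month.
Days 1–7 hold the 1st Thursday, 8–14 the 2nd, 15–21 the 3rd, 22–28 the 4th, 29–31 the 5th.
20 is in the range for the 3rd.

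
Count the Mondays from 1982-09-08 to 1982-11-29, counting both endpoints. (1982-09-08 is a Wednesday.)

12

1982-09-08 is a Wednesday; the first Monday on or after it is 1982-09-13 (5 days later).
From 1982-09-13 to 1982-11-29: 17 + 31 + 29 = 77 days (rest of September, October, November).
77 ÷ 7 = 11 full weeks with remainder 0, so 11 more Mondays after the first → 12.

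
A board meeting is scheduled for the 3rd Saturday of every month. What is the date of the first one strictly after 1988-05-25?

1988-06-18

May 1988 starts on a Sunday; its first Saturday is the 7th, so the 3rd Saturday is the 21st — 1988-05-21.
That is not after 1988-05-25, so look at June 1988.
June 1988 starts on a Wednesday; its first Saturday is the 4th, so the 3rd Saturday is the 18th — 1988-06-18.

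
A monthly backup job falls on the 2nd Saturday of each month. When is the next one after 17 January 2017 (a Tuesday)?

January 2017 starts on a Sunday; its first Saturday is the 7th, so the 2nd Saturday is the 14th — 14 January 2017.
That is not after 17 January 2017, so look at February 2017.
February 2017 starts on a Wednesday; its first Saturday is the 4th, so the 2nd Saturday is the 11th — 11 February 2017.

11 February 2017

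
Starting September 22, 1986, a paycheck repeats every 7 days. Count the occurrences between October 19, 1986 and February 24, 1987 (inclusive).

19

Occurrences land 7·i days after September 22, 1986 for i = 0, 1, 2, …
October 19, 1986 is 27 days after the start; 27 ÷ 7 = 3 remainder 6; since the remainder is 6, round up to i = 4. First occurrence in the window: #5 on October 20, 1986 (4×7 = 28 days in).
February 24, 1987 is 155 days after the start; 155 ÷ 7 = 22 remainder 1. Last occurrence in the window: #23 on February 23, 1987.
Occurrences #5 through #23: 19 in total.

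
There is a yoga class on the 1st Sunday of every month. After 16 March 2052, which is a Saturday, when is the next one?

7 April 2052

March 2052 starts on a Friday, so its 1st Sunday is 3 March 2052 (2 days in).
That is not after 16 March 2052, so look at April 2052.
April 2052 starts on a Monday, so its 1st Sunday is 7 April 2052 (6 days in).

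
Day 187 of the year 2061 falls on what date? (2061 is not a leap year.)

2061-07-06

January has 31 days (187 − 31 = 156 remain).
February has 28 days (156 − 28 = 128 remain).
March has 31 days (128 − 31 = 97 remain).
April has 30 days (97 − 30 = 67 remain).
May has 31 days (67 − 31 = 36 remain).
June has 30 days (36 − 30 = 6 remain).
6 into July → July 6.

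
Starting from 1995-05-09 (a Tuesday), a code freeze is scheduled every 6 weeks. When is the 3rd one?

The 3rd occurrence is 2 intervals after the first: 2 × 42 = 84 days after 1995-05-09.
May has 31 days — 22 days to the end of May leaves 62.
June has 30 days (32 left).
July has 31 days (1 left).
1 day into August → 1995-08-01.

1995-08-01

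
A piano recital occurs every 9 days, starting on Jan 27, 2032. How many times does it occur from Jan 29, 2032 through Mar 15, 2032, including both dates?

5

Occurrences land 9·i days after Jan 27, 2032 for i = 0, 1, 2, …
Jan 29, 2032 is 2 days after the start; 2 ÷ 9 = 0 remainder 2; since the remainder is 2, round up to i = 1. First occurrence in the window: #2 on Feb 5, 2032 (1×9 = 9 days in).
Mar 15, 2032 is 48 days after the start; 48 ÷ 9 = 5 remainder 3. Last occurrence in the window: #6 on Mar 12, 2032.
Occurrences #2 through #6: 5 in total.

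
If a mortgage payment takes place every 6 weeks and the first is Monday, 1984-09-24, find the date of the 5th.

1985-03-11

The 5th occurrence is 4 intervals after the first: 4 × 42 = 168 days after 1984-09-24.
September has 30 days — 6 days to the end of September leaves 162.
October has 31 days (131 left).
November has 30 days (101 left).
December has 31 days (70 left).
January has 31 days (39 left).
February has 28 days (11 left).
11 days into March → 1985-03-11.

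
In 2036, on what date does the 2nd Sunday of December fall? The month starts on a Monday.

December 2036 begins on a Monday, so the first Sunday is December 7 (6 days later).
The 2nd Sunday is 1 weeks later: 7 + 7 = 14.

December 14, 2036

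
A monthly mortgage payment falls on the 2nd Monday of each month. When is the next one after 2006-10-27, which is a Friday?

October 2006 starts on a Sunday; its first Monday is the 2nd, so the 2nd Monday is the 9th — 2006-10-09.
That is not after 2006-10-27, so look at November 2006.
November 2006 starts on a Wednesday; its first Monday is the 6th, so the 2nd Monday is the 13th — 2006-11-13.

2006-11-13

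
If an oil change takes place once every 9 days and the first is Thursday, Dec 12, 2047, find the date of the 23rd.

The 23rd occurrence is 22 intervals after the first: 22 × 9 = 198 days after Dec 12, 2047.
Dec has 31 days — 19 days to the end of Dec leaves 179.
Jan has 31 days (148 left).
Feb has 29 days (119 left).
Mar has 31 days (88 left).
Apr has 30 days (58 left).
May has 31 days (27 left).
27 days into Jun → Jun 27, 2048.

Jun 27, 2048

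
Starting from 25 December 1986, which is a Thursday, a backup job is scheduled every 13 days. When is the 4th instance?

The 4th occurrence is 3 intervals after the first: 3 × 13 = 39 days after 25 December 1986.
December has 31 days — 6 days to the end of December leaves 33.
January has 31 days (2 left).
2 days into February → 2 February 1987.

2 February 1987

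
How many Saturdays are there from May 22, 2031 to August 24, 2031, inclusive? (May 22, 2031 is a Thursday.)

May 22, 2031 is a Thursday; the first Saturday on or after it is May 24, 2031 (2 days later).
From May 24, 2031 to August 24, 2031: 7 + 30 + 31 + 24 = 92 days (rest of May, June, July, August).
92 ÷ 7 = 13 full weeks with remainder 1, so 13 more Saturdays after the first → 14.

14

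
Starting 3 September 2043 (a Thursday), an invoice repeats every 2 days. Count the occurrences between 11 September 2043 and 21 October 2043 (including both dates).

Occurrences land 2·i days after 3 September 2043 for i = 0, 1, 2, …
11 September 2043 is 8 days after the start; 8 ÷ 2 = 4 remainder 0. First occurrence in the window: #5 on 11 September 2043 (4×2 = 8 days in).
21 October 2043 is 48 days after the start; 48 ÷ 2 = 24 remainder 0. Last occurrence in the window: #25 on 21 October 2043.
Occurrences #5 through #25: 21 in total.

21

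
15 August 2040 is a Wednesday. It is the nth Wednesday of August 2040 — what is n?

3rd

Day 15 falls in week ⌈15/7⌉ of the month.
Days 1–7 hold the 1st Wednesday, 8–14 the 2nd, 15–21 the 3rd, 22–28 the 4th, 29–31 the 5th.
15 is in the range for the 3rd.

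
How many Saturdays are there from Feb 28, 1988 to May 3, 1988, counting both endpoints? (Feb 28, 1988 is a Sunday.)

9

Feb 28, 1988 is a Sunday; the first Saturday on or after it is Mar 5, 1988 (6 days later).
From Mar 5, 1988 to May 3, 1988: 26 + 30 + 3 = 59 days (rest of Mar, Apr, May).
59 ÷ 7 = 8 full weeks with remainder 3, so 8 more Saturdays after the first → 9.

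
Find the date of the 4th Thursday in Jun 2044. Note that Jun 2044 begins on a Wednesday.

Jun 23, 2044

Jun 2044 begins on a Wednesday, so the first Thursday is Jun 2 (1 day later).
The 4th Thursday is 3 weeks later: 2 + 21 = 23.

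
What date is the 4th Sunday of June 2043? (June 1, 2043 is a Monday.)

28 June 2043

June 2043 begins on a Monday, so the first Sunday is June 7 (6 days later).
The 4th Sunday is 3 weeks later: 7 + 21 = 28.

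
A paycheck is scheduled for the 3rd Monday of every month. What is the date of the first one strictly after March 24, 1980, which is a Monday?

March 1980 starts on a Saturday; its first Monday is the 3rd, so the 3rd Monday is the 17th — March 17, 1980.
That is not after March 24, 1980, so look at April 1980.
April 1980 starts on a Tuesday; its first Monday is the 7th, so the 3rd Monday is the 21st — April 21, 1980.

April 21, 1980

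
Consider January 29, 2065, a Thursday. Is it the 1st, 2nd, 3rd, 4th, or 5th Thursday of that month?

Day 29 falls in week ⌈29/7⌉ of the month.
Days 1–7 hold the 1st Thursday, 8–14 the 2nd, 15–21 the 3rd, 22–28 the 4th, 29–31 the 5th.
29 is in the range for the 5th.

5th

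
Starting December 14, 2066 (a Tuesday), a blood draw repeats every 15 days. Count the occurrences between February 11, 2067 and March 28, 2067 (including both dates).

3

Occurrences land 15·i days after December 14, 2066 for i = 0, 1, 2, …
February 11, 2067 is 59 days after the start; 59 ÷ 15 = 3 remainder 14; since the remainder is 14, round up to i = 4. First occurrence in the window: #5 on February 12, 2067 (4×15 = 60 days in).
March 28, 2067 is 104 days after the start; 104 ÷ 15 = 6 remainder 14. Last occurrence in the window: #7 on March 14, 2067.
Occurrences #5 through #7: 3 in total.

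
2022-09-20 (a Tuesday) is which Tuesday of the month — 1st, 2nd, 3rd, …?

Day 20 falls in week ⌈20/7⌉ of the month.
Days 1–7 hold the 1st Tuesday, 8–14 the 2nd, 15–21 the 3rd, 22–28 the 4th, 29–31 the 5th.
20 is in the range for the 3rd.

3rd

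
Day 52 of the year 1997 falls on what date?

Feb 21, 1997

Jan has 31 days (52 − 31 = 21 remain).
21 into Feb → Feb 21.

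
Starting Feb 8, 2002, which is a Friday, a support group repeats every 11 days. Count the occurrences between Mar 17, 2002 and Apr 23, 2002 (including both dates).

3

Occurrences land 11·i days after Feb 8, 2002 for i = 0, 1, 2, …
Mar 17, 2002 is 37 days after the start; 37 ÷ 11 = 3 remainder 4; since the remainder is 4, round up to i = 4. First occurrence in the window: #5 on Mar 24, 2002 (4×11 = 44 days in).
Apr 23, 2002 is 74 days after the start; 74 ÷ 11 = 6 remainder 8. Last occurrence in the window: #7 on Apr 15, 2002.
Occurrences #5 through #7: 3 in total.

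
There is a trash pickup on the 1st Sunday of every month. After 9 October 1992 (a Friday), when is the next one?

October 1992 starts on a Thursday, so its 1st Sunday is 4 October 1992 (3 days in).
That is not after 9 October 1992, so look at November 1992.
November 1992 starts on a Sunday, so its 1st Sunday is 1 November 1992.

1 November 1992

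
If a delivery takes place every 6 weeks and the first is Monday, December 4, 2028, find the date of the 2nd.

The 2nd occurrence is 1 interval after the first: 1 × 42 = 42 days after December 4, 2028.
December has 31 days — 27 days to the end of December leaves 15.
15 days into January → January 15, 2029.

January 15, 2029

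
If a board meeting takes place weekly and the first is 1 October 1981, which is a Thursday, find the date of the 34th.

The 34th occurrence is 33 intervals after the first: 33 × 7 = 231 days after 1 October 1981.
October has 31 days — 30 days to the end of October leaves 201.
November has 30 days (171 left).
December has 31 days (140 left).
January has 31 days (109 left).
February has 28 days (81 left).
March has 31 days (50 left).
April has 30 days (20 left).
20 days into May → 20 May 1982.

20 May 1982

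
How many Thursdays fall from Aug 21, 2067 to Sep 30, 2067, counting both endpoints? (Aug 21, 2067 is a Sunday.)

6

Aug 21, 2067 is a Sunday; the first Thursday on or after it is Aug 25, 2067 (4 days later).
From Aug 25, 2067 to Sep 30, 2067: 6 + 30 = 36 days (rest of Aug, Sep).
36 ÷ 7 = 5 full weeks with remainder 1, so 5 more Thursdays after the first → 6.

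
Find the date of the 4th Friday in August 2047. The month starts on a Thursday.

2047-08-23

August 2047 begins on a Thursday, so the first Friday is August 2 (1 day later).
The 4th Friday is 3 weeks later: 2 + 21 = 23.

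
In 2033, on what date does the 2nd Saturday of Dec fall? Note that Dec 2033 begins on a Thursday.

Dec 10, 2033

Dec 2033 begins on a Thursday, so the first Saturday is Dec 3 (2 days later).
The 2nd Saturday is 1 weeks later: 3 + 7 = 10.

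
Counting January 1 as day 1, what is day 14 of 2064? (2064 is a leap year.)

14 January 2064

14 into January → January 14.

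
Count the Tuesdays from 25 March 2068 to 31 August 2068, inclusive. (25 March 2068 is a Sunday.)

23

25 March 2068 is a Sunday; the first Tuesday on or after it is 27 March 2068 (2 days later).
From 27 March 2068 to 31 August 2068: 4 + 30 + 31 + 30 + 31 + 31 = 157 days (rest of March, April, May, June, July, August).
157 ÷ 7 = 22 full weeks with remainder 3, so 22 more Tuesdays after the first → 23.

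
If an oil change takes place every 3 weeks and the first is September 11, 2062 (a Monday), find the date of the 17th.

The 17th occurrence is 16 intervals after the first: 16 × 21 = 336 days after September 11, 2062.
September has 30 days — 19 days to the end of September leaves 317.
October has 31 days (286 left).
November has 30 days (256 left).
December has 31 days (225 left).
January has 31 days (194 left).
February has 28 days (166 left).
March has 31 days (135 left).
April has 30 days (105 left).
May has 31 days (74 left).
June has 30 days (44 left).
July has 31 days (13 left).
13 days into August → August 13, 2063.

August 13, 2063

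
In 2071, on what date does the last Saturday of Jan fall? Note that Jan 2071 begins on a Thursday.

Jan 31, 2071

Jan 2071 begins on a Thursday, so the first Saturday is Jan 3 (2 days later).
Jan 2071 has 31 days. Adding weeks: 3, 10, 17, 24, 31 — the last one ≤ 31 is the 31st.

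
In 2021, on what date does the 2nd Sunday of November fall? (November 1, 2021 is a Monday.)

14 November 2021

November 2021 begins on a Monday, so the first Sunday is November 7 (6 days later).
The 2nd Sunday is 1 weeks later: 7 + 7 = 14.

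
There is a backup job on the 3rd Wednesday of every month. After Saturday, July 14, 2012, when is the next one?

July 2012 starts on a Sunday; its first Wednesday is the 4th, so the 3rd Wednesday is the 18th — July 18, 2012.
July 18, 2012 is after July 14, 2012, so that is the next one.

July 18, 2012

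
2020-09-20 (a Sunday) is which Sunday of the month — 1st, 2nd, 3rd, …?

Day 20 falls in week ⌈20/7⌉ of the month.
Days 1–7 hold the 1st Sunday, 8–14 the 2nd, 15–21 the 3rd, 22–28 the 4th, 29–31 the 5th.
20 is in the range for the 3rd.

3rd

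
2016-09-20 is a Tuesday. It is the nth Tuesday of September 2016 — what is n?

3rd

Day 20 falls in week ⌈20/7⌉ of the month.
Days 1–7 hold the 1st Tuesday, 8–14 the 2nd, 15–21 the 3rd, 22–28 the 4th, 29–31 the 5th.
20 is in the range for the 3rd.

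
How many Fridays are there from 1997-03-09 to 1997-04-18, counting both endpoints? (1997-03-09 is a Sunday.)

1997-03-09 is a Sunday; the first Friday on or after it is 1997-03-14 (5 days later).
From 1997-03-14 to 1997-04-18: 17 + 18 = 35 days (rest of March, April).
35 ÷ 7 = 5 full weeks with remainder 0, so 5 more Fridays after the first → 6.

6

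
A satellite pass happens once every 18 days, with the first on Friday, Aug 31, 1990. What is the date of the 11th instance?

The 11th occurrence is 10 intervals after the first: 10 × 18 = 180 days after Aug 31, 1990.
Aug has 31 days — 0 days to the end of Aug leaves 180.
Sep has 30 days (150 left).
Oct has 31 days (119 left).
Nov has 30 days (89 left).
Dec has 31 days (58 left).
Jan has 31 days (27 left).
27 days into Feb → Feb 27, 1991.

Feb 27, 1991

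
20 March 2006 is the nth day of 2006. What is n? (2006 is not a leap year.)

79

Days in months before March: 31 + 28 = 59.
Plus 20 days into March → day 79.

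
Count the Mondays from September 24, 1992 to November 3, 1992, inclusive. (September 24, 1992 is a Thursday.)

September 24, 1992 is a Thursday; the first Monday on or after it is September 28, 1992 (4 days later).
From September 28, 1992 to November 3, 1992: 2 + 31 + 3 = 36 days (rest of September, October, November).
36 ÷ 7 = 5 full weeks with remainder 1, so 5 more Mondays after the first → 6.

6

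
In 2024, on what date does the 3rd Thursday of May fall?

2024-05-16

The first Thursday of May 2024 is May 2.
The 3rd Thursday is 2 weeks later: 2 + 14 = 16.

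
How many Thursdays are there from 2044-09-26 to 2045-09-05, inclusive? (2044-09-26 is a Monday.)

2044-09-26 is a Monday; the first Thursday on or after it is 2044-09-29 (3 days later).
From 2044-09-29 to 2045-09-05: 93 + 248 = 341 days (rest of 2044, to 2045-09-05 in 2045).
341 ÷ 7 = 48 full weeks with remainder 5, so 48 more Thursdays after the first → 49.

49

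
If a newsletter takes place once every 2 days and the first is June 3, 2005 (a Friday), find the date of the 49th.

The 49th occurrence is 48 intervals after the first: 48 × 2 = 96 days after June 3, 2005.
June has 30 days — 27 days to the end of June leaves 69.
July has 31 days (38 left).
August has 31 days (7 left).
7 days into September → September 7, 2005.

September 7, 2005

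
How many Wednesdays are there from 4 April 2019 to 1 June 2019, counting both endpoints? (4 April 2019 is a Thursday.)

4 April 2019 is a Thursday; the first Wednesday on or after it is 10 April 2019 (6 days later).
From 10 April 2019 to 1 June 2019: 20 + 31 + 1 = 52 days (rest of April, May, June).
52 ÷ 7 = 7 full weeks with remainder 3, so 7 more Wednesdays after the first → 8.

8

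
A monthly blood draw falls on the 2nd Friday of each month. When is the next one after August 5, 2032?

August 13, 2032

August 2032 starts on a Sunday; its first Friday is the 6th, so the 2nd Friday is the 13th — August 13, 2032.
August 13, 2032 is after August 5, 2032, so that is the next one.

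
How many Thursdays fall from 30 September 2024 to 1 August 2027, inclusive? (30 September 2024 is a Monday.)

30 September 2024 is a Monday; the first Thursday on or after it is 3 October 2024 (3 days later).
From 3 October 2024 to 1 August 2027: 89 + 365 + 365 + 213 = 1032 days (rest of 2024, 2025, 2026, to 1 August 2027 in 2027).
1032 ÷ 7 = 147 full weeks with remainder 3, so 147 more Thursdays after the first → 148.

148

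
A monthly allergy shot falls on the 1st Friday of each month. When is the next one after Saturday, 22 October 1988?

October 1988 starts on a Saturday, so its 1st Friday is 7 October 1988 (6 days in).
That is not after 22 October 1988, so look at November 1988.
November 1988 starts on a Tuesday, so its 1st Friday is 4 November 1988 (3 days in).

4 November 1988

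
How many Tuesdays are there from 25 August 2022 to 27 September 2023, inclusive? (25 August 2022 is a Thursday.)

25 August 2022 is a Thursday; the first Tuesday on or after it is 30 August 2022 (5 days later).
From 30 August 2022 to 27 September 2023: 123 + 270 = 393 days (rest of 2022, to 27 September 2023 in 2023).
393 ÷ 7 = 56 full weeks with remainder 1, so 56 more Tuesdays after the first → 57.

57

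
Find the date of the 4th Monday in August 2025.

The first Monday of August 2025 is August 4.
The 4th Monday is 3 weeks later: 4 + 21 = 25.

2025-08-25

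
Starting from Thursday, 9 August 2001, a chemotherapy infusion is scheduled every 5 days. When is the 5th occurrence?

29 August 2001

The 5th occurrence is 4 intervals after the first: 4 × 5 = 20 days after 9 August 2001.
20 days later is 29 August 2001.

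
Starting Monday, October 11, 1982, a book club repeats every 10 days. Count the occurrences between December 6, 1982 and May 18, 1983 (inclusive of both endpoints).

Occurrences land 10·i days after October 11, 1982 for i = 0, 1, 2, …
December 6, 1982 is 56 days after the start; 56 ÷ 10 = 5 remainder 6; since the remainder is 6, round up to i = 6. First occurrence in the window: #7 on December 10, 1982 (6×10 = 60 days in).
May 18, 1983 is 219 days after the start; 219 ÷ 10 = 21 remainder 9. Last occurrence in the window: #22 on May 9, 1983.
Occurrences #7 through #22: 16 in total.

16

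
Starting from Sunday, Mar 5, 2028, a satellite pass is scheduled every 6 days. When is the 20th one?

Jun 27, 2028

The 20th occurrence is 19 intervals after the first: 19 × 6 = 114 days after Mar 5, 2028.
Mar has 31 days — 26 days to the end of Mar leaves 88.
Apr has 30 days (58 left).
May has 31 days (27 left).
27 days into Jun → Jun 27, 2028.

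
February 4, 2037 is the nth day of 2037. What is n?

35

Days in months before February: 31 = 31.
Plus 4 days into February → day 35.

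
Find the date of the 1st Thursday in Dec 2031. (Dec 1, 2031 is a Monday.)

Dec 2031 begins on a Monday, so the first Thursday is Dec 4 (3 days later).

Dec 4, 2031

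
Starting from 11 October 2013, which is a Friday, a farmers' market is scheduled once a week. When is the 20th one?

The 20th occurrence is 19 intervals after the first: 19 × 7 = 133 days after 11 October 2013.
October has 31 days — 20 days to the end of October leaves 113.
November has 30 days (83 left).
December has 31 days (52 left).
January has 31 days (21 left).
21 days into February → 21 February 2014.

21 February 2014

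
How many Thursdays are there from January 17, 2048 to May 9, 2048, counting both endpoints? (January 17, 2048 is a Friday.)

16

January 17, 2048 is a Friday; the first Thursday on or after it is January 23, 2048 (6 days later).
From January 23, 2048 to May 9, 2048: 8 + 29 + 31 + 30 + 9 = 107 days (rest of January, February, March, April, May).
107 ÷ 7 = 15 full weeks with remainder 2, so 15 more Thursdays after the first → 16.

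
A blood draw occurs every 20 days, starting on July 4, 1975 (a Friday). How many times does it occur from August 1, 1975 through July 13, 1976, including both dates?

Occurrences land 20·i days after July 4, 1975 for i = 0, 1, 2, …
August 1, 1975 is 28 days after the start; 28 ÷ 20 = 1 remainder 8; since the remainder is 8, round up to i = 2. First occurrence in the window: #3 on August 13, 1975 (2×20 = 40 days in).
July 13, 1976 is 375 days after the start; 375 ÷ 20 = 18 remainder 15. Last occurrence in the window: #19 on June 28, 1976.
Occurrences #3 through #19: 17 in total.

17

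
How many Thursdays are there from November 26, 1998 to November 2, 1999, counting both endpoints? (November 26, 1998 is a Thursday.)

49

November 26, 1998 is a Thursday; the first Thursday on or after it is November 26, 1998.
From November 26, 1998 to November 2, 1999: 35 + 306 = 341 days (rest of 1998, to November 2, 1999 in 1999).
341 ÷ 7 = 48 full weeks with remainder 5, so 48 more Thursdays after the first → 49.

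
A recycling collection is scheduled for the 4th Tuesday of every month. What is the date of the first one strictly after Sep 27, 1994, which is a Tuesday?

Oct 25, 1994

Sep 1994 starts on a Thursday; its first Tuesday is the 6th, so the 4th Tuesday is the 27th — Sep 27, 1994.
That is not after Sep 27, 1994, so look at Oct 1994.
Oct 1994 starts on a Saturday; its first Tuesday is the 4th, so the 4th Tuesday is the 25th — Oct 25, 1994.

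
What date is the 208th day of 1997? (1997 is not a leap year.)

1997-07-27

January has 31 days (208 − 31 = 177 remain).
February has 28 days (177 − 28 = 149 remain).
March has 31 days (149 − 31 = 118 remain).
April has 30 days (118 − 30 = 88 remain).
May has 31 days (88 − 31 = 57 remain).
June has 30 days (57 − 30 = 27 remain).
27 into July → July 27.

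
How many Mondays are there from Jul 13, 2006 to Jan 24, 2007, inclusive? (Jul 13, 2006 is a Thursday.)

Jul 13, 2006 is a Thursday; the first Monday on or after it is Jul 17, 2006 (4 days later).
From Jul 17, 2006 to Jan 24, 2007: 14 + 31 + 30 + 31 + 30 + 31 + 24 = 191 days (rest of Jul, Aug, Sep, Oct, Nov, Dec, Jan).
191 ÷ 7 = 27 full weeks with remainder 2, so 27 more Mondays after the first → 28.

28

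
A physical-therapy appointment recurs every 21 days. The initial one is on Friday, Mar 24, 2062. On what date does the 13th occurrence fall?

Dec 1, 2062

The 13th occurrence is 12 intervals after the first: 12 × 21 = 252 days after Mar 24, 2062.
Mar has 31 days — 7 days to the end of Mar leaves 245.
Apr has 30 days (215 left).
May has 31 days (184 left).
Jun has 30 days (154 left).
Jul has 31 days (123 left).
Aug has 31 days (92 left).
Sep has 30 days (62 left).
Oct has 31 days (31 left).
Nov has 30 days (1 left).
1 day into Dec → Dec 1, 2062.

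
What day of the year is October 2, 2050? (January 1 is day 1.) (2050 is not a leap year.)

Days in months before October: 31 + 28 + 31 + 30 + 31 + 30 + 31 + 31 + 30 = 273.
Plus 2 days into October → day 275.

275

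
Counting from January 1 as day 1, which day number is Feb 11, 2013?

42

Days in months before Feb: 31 = 31.
Plus 11 days into Feb → day 42.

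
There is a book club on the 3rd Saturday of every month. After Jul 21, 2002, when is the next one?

Jul 2002 starts on a Monday; its first Saturday is the 6th, so the 3rd Saturday is the 20th — Jul 20, 2002.
That is not after Jul 21, 2002, so look at Aug 2002.
Aug 2002 starts on a Thursday; its first Saturday is the 3rd, so the 3rd Saturday is the 17th — Aug 17, 2002.

Aug 17, 2002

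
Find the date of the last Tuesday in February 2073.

The first Tuesday of February 2073 is February 7.
February 2073 has 28 days. Adding weeks: 7, 14, 21, 28 — the last one ≤ 28 is the 28th.

February 28, 2073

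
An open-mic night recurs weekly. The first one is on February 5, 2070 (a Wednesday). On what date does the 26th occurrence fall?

July 30, 2070

The 26th occurrence is 25 intervals after the first: 25 × 7 = 175 days after February 5, 2070.
February has 28 days — 23 days to the end of February leaves 152.
March has 31 days (121 left).
April has 30 days (91 left).
May has 31 days (60 left).
June has 30 days (30 left).
30 days into July → July 30, 2070.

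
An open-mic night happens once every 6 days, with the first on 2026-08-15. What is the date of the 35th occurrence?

The 35th occurrence is 34 intervals after the first: 34 × 6 = 204 days after 2026-08-15.
August has 31 days — 16 days to the end of August leaves 188.
September has 30 days (158 left).
October has 31 days (127 left).
November has 30 days (97 left).
December has 31 days (66 left).
January has 31 days (35 left).
February has 28 days (7 left).
7 days into March → 2027-03-07.

2027-03-07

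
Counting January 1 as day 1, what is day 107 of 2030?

January has 31 days (107 − 31 = 76 remain).
February has 28 days (76 − 28 = 48 remain).
March has 31 days (48 − 31 = 17 remain).
17 into April → April 17.

2030-04-17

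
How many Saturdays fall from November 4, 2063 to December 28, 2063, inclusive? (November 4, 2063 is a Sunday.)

7

November 4, 2063 is a Sunday; the first Saturday on or after it is November 10, 2063 (6 days later).
From November 10, 2063 to December 28, 2063: 20 + 28 = 48 days (rest of November, December).
48 ÷ 7 = 6 full weeks with remainder 6, so 6 more Saturdays after the first → 7.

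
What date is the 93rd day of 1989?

1989-04-03

January has 31 days (93 − 31 = 62 remain).
February has 28 days (62 − 28 = 34 remain).
March has 31 days (34 − 31 = 3 remain).
3 into April → April 3.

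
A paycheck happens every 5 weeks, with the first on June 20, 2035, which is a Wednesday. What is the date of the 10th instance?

The 10th occurrence is 9 intervals after the first: 9 × 35 = 315 days after June 20, 2035.
June has 30 days — 10 days to the end of June leaves 305.
July has 31 days (274 left).
August has 31 days (243 left).
September has 30 days (213 left).
October has 31 days (182 left).
November has 30 days (152 left).
December has 31 days (121 left).
January has 31 days (90 left).
February has 29 days (61 left).
March has 31 days (30 left).
30 days into April → April 30, 2036.

April 30, 2036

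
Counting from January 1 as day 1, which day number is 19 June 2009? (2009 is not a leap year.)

Days in months before June: 31 + 28 + 31 + 30 + 31 = 151.
Plus 19 days into June → day 170.

170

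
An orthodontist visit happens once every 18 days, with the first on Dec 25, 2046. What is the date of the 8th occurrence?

The 8th occurrence is 7 intervals after the first: 7 × 18 = 126 days after Dec 25, 2046.
Dec has 31 days — 6 days to the end of Dec leaves 120.
Jan has 31 days (89 left).
Feb has 28 days (61 left).
Mar has 31 days (30 left).
30 days into Apr → Apr 30, 2047.

Apr 30, 2047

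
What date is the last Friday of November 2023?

24 November 2023

November 2023 begins on a Wednesday, so the first Friday is November 3 (2 days later).
November 2023 has 30 days. Adding weeks: 3, 10, 17, 24 — the last one ≤ 30 is the 24th.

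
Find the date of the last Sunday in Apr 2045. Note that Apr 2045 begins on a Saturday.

Apr 30, 2045

Apr 2045 begins on a Saturday, so the first Sunday is Apr 2 (1 day later).
Apr 2045 has 30 days. Adding weeks: 2, 9, 16, 23, 30 — the last one ≤ 30 is the 30th.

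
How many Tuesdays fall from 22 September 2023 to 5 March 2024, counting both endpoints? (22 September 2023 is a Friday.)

22 September 2023 is a Friday; the first Tuesday on or after it is 26 September 2023 (4 days later).
From 26 September 2023 to 5 March 2024: 4 + 31 + 30 + 31 + 31 + 29 + 5 = 161 days (rest of September, October, November, December, January, February, March).
161 ÷ 7 = 23 full weeks with remainder 0, so 23 more Tuesdays after the first → 24.

24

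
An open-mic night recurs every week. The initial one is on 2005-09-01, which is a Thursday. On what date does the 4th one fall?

The 4th occurrence is 3 intervals after the first: 3 × 7 = 21 days after 2005-09-01.
21 days later is 2005-09-22.

2005-09-22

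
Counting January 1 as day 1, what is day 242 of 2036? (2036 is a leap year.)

August 29, 2036

January has 31 days (242 − 31 = 211 remain).
February has 29 days (211 − 29 = 182 remain).
March has 31 days (182 − 31 = 151 remain).
April has 30 days (151 − 30 = 121 remain).
May has 31 days (121 − 31 = 90 remain).
June has 30 days (90 − 30 = 60 remain).
July has 31 days (60 − 31 = 29 remain).
29 into August → August 29.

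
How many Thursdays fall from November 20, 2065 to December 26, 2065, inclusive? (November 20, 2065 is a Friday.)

November 20, 2065 is a Friday; the first Thursday on or after it is November 26, 2065 (6 days later).
From November 26, 2065 to December 26, 2065: 4 + 26 = 30 days (rest of November, December).
30 ÷ 7 = 4 full weeks with remainder 2, so 4 more Thursdays after the first → 5.

5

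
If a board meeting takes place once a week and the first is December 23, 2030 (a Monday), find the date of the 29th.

July 7, 2031

The 29th occurrence is 28 intervals after the first: 28 × 7 = 196 days after December 23, 2030.
December has 31 days — 8 days to the end of December leaves 188.
January has 31 days (157 left).
February has 28 days (129 left).
March has 31 days (98 left).
April has 30 days (68 left).
May has 31 days (37 left).
June has 30 days (7 left).
7 days into July → July 7, 2031.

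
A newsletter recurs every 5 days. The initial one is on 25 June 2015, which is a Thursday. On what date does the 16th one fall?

8 September 2015

The 16th occurrence is 15 intervals after the first: 15 × 5 = 75 days after 25 June 2015.
June has 30 days — 5 days to the end of June leaves 70.
July has 31 days (39 left).
August has 31 days (8 left).
8 days into September → 8 September 2015.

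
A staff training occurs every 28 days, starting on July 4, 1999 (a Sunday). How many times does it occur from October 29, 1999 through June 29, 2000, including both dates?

8

Occurrences land 28·i days after July 4, 1999 for i = 0, 1, 2, …
October 29, 1999 is 117 days after the start; 117 ÷ 28 = 4 remainder 5; since the remainder is 5, round up to i = 5. First occurrence in the window: #6 on November 21, 1999 (5×28 = 140 days in).
June 29, 2000 is 361 days after the start; 361 ÷ 28 = 12 remainder 25. Last occurrence in the window: #13 on June 4, 2000.
Occurrences #6 through #13: 8 in total.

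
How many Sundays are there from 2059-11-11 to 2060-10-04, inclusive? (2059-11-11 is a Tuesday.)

47

2059-11-11 is a Tuesday; the first Sunday on or after it is 2059-11-16 (5 days later).
From 2059-11-16 to 2060-10-04: 45 + 278 = 323 days (rest of 2059, to 2060-10-04 in 2060).
323 ÷ 7 = 46 full weeks with remainder 1, so 46 more Sundays after the first → 47.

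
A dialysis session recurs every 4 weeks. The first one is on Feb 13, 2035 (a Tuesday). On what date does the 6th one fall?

The 6th occurrence is 5 intervals after the first: 5 × 28 = 140 days after Feb 13, 2035.
Feb has 28 days — 15 days to the end of Feb leaves 125.
Mar has 31 days (94 left).
Apr has 30 days (64 left).
May has 31 days (33 left).
Jun has 30 days (3 left).
3 days into Jul → Jul 3, 2035.

Jul 3, 2035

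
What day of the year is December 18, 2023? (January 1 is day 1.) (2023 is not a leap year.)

352

Days in months before December: 31 + 28 + 31 + 30 + 31 + 30 + 31 + 31 + 30 + 31 + 30 = 334.
Plus 18 days into December → day 352.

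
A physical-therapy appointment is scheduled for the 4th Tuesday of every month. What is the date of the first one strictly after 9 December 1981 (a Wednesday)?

22 December 1981

December 1981 starts on a Tuesday; its first Tuesday is the 1st, so the 4th Tuesday is the 22nd — 22 December 1981.
22 December 1981 is after 9 December 1981, so that is the next one.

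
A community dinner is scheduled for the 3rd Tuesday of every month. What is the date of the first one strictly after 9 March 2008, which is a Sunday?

18 March 2008

March 2008 starts on a Saturday; its first Tuesday is the 4th, so the 3rd Tuesday is the 18th — 18 March 2008.
18 March 2008 is after 9 March 2008, so that is the next one.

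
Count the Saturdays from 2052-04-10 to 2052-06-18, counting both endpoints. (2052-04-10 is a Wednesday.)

10

2052-04-10 is a Wednesday; the first Saturday on or after it is 2052-04-13 (3 days later).
From 2052-04-13 to 2052-06-18: 17 + 31 + 18 = 66 days (rest of April, May, June).
66 ÷ 7 = 9 full weeks with remainder 3, so 9 more Saturdays after the first → 10.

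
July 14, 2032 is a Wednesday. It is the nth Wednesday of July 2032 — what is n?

2nd

Day 14 falls in week ⌈14/7⌉ of the month.
Days 1–7 hold the 1st Wednesday, 8–14 the 2nd, 15–21 the 3rd, 22–28 the 4th, 29–31 the 5th.
14 is in the range for the 2nd.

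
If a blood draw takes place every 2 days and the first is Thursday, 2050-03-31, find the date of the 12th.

The 12th occurrence is 11 intervals after the first: 11 × 2 = 22 days after 2050-03-31.
March has 31 days — 0 days to the end of March leaves 22.
22 days into April → 2050-04-22.

2050-04-22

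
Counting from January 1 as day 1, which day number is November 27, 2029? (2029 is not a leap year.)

331

Days in months before November: 31 + 28 + 31 + 30 + 31 + 30 + 31 + 31 + 30 + 31 = 304.
Plus 27 days into November → day 331.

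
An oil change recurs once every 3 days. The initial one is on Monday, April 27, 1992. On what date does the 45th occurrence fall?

The 45th occurrence is 44 intervals after the first: 44 × 3 = 132 days after April 27, 1992.
April has 30 days — 3 days to the end of April leaves 129.
May has 31 days (98 left).
June has 30 days (68 left).
July has 31 days (37 left).
August has 31 days (6 left).
6 days into September → September 6, 1992.

September 6, 1992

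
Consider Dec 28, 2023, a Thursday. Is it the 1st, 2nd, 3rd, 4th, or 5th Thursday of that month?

4th

Day 28 falls in week ⌈28/7⌉ of the month.
Days 1–7 hold the 1st Thursday, 8–14 the 2nd, 15–21 the 3rd, 22–28 the 4th, 29–31 the 5th.
28 is in the range for the 4th.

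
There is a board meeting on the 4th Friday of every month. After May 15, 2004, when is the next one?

May 28, 2004

May 2004 starts on a Saturday; its first Friday is the 7th, so the 4th Friday is the 28th — May 28, 2004.
May 28, 2004 is after May 15, 2004, so that is the next one.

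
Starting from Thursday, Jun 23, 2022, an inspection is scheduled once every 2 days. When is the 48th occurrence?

The 48th occurrence is 47 intervals after the first: 47 × 2 = 94 days after Jun 23, 2022.
Jun has 30 days — 7 days to the end of Jun leaves 87.
Jul has 31 days (56 left).
Aug has 31 days (25 left).
25 days into Sep → Sep 25, 2022.

Sep 25, 2022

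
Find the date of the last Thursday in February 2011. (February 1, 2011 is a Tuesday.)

February 2011 begins on a Tuesday, so the first Thursday is February 3 (2 days later).
February 2011 has 28 days. Adding weeks: 3, 10, 17, 24 — the last one ≤ 28 is the 24th.

February 24, 2011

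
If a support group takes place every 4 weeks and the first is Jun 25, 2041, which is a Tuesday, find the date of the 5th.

Oct 15, 2041

The 5th occurrence is 4 intervals after the first: 4 × 28 = 112 days after Jun 25, 2041.
Jun has 30 days — 5 days to the end of Jun leaves 107.
Jul has 31 days (76 left).
Aug has 31 days (45 left).
Sep has 30 days (15 left).
15 days into Oct → Oct 15, 2041.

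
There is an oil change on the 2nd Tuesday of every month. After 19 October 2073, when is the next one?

14 November 2073

October 2073 starts on a Sunday; its first Tuesday is the 3rd, so the 2nd Tuesday is the 10th — 10 October 2073.
That is not after 19 October 2073, so look at November 2073.
November 2073 starts on a Wednesday; its first Tuesday is the 7th, so the 2nd Tuesday is the 14th — 14 November 2073.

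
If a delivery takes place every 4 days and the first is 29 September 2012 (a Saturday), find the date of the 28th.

The 28th occurrence is 27 intervals after the first: 27 × 4 = 108 days after 29 September 2012.
September has 30 days — 1 day to the end of September leaves 107.
October has 31 days (76 left).
November has 30 days (46 left).
December has 31 days (15 left).
15 days into January → 15 January 2013.

15 January 2013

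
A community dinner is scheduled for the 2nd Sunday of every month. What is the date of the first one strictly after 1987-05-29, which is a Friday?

1987-06-14

May 1987 starts on a Friday; its first Sunday is the 3rd, so the 2nd Sunday is the 10th — 1987-05-10.
That is not after 1987-05-29, so look at June 1987.
June 1987 starts on a Monday; its first Sunday is the 7th, so the 2nd Sunday is the 14th — 1987-06-14.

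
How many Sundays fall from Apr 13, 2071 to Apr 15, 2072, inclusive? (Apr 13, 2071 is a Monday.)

52

Apr 13, 2071 is a Monday; the first Sunday on or after it is Apr 19, 2071 (6 days later).
From Apr 19, 2071 to Apr 15, 2072: 256 + 106 = 362 days (rest of 2071, to Apr 15, 2072 in 2072).
362 ÷ 7 = 51 full weeks with remainder 5, so 51 more Sundays after the first → 52.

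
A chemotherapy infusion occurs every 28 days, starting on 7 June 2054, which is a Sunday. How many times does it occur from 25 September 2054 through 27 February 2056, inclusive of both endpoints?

Occurrences land 28·i days after 7 June 2054 for i = 0, 1, 2, …
25 September 2054 is 110 days after the start; 110 ÷ 28 = 3 remainder 26; since the remainder is 26, round up to i = 4. First occurrence in the window: #5 on 27 September 2054 (4×28 = 112 days in).
27 February 2056 is 630 days after the start; 630 ÷ 28 = 22 remainder 14. Last occurrence in the window: #23 on 13 February 2056.
Occurrences #5 through #23: 19 in total.

19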